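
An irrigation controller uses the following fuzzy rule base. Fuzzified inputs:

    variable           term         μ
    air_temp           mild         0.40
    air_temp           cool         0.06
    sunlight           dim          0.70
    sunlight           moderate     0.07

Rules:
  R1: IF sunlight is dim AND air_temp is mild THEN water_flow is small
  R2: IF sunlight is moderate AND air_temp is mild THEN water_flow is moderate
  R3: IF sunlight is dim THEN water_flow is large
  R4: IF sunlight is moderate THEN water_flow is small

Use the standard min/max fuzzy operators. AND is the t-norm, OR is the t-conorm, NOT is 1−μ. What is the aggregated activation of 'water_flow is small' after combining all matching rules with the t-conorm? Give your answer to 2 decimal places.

0.40

R1: dim=0.70, mild=0.40; AND[min(a, b)] → w = 0.40
R2: moderate=0.07, mild=0.40; AND[min(a, b)] → w = 0.07
R3: dim=0.70 → w = 0.70
R4: moderate=0.07 → w = 0.07
Rules with consequent 'small': {R1, R4} → strengths 0.40, 0.07
Aggregate via t-conorm [max(a, b)]: 0.40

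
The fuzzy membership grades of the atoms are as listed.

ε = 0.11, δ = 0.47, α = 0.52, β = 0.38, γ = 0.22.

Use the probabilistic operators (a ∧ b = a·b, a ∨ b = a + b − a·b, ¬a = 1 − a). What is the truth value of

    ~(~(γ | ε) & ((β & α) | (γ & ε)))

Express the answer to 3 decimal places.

γ | ε = a + b − a·b on (0.2200, 0.1100) = 0.3058
~(γ | ε) = 1 − 0.3058 = 0.6942
β & α = a·b on (0.3800, 0.5200) = 0.1976
γ & ε = a·b on (0.2200, 0.1100) = 0.0242
(β & α) | (γ & ε) = a + b − a·b on (0.1976, 0.0242) = 0.2170
~(γ | ε) & ((β & α) | (γ & ε)) = a·b on (0.6942, 0.2170) = 0.1507
~(~(γ | ε) & ((β & α) | (γ & ε))) = 1 − 0.1507 = 0.8493

0.849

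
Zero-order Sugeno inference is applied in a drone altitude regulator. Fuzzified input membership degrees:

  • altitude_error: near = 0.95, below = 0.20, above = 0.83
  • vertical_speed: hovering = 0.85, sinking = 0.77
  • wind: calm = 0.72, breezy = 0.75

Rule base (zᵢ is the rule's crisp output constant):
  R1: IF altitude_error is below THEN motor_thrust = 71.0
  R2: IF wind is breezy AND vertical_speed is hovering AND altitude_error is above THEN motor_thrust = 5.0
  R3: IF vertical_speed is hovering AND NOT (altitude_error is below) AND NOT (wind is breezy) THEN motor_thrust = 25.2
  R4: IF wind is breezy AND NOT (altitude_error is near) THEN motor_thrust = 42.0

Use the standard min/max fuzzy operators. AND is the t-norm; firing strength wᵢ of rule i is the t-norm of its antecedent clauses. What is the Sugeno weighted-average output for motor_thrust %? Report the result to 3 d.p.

R1 (z=71.0): below=0.20 → w = 0.20
R2 (z=5.0): breezy=0.75, hovering=0.85, above=0.83; AND[min(a, b)] → w = 0.75
R3 (z=25.2): hovering=0.85, ¬below=1−0.20=0.80, ¬breezy=1−0.75=0.25; AND[min(a, b)] → w = 0.25
R4 (z=42.0): breezy=0.75, ¬near=1−0.95=0.05; AND[min(a, b)] → w = 0.05
Weighted average = (0.20·71.0 + 0.75·5.0 + 0.25·25.2 + 0.05·42.0) / (0.20 + 0.75 + 0.25 + 0.05)
  = 26.3500 / 1.2500 = 21.080

21.080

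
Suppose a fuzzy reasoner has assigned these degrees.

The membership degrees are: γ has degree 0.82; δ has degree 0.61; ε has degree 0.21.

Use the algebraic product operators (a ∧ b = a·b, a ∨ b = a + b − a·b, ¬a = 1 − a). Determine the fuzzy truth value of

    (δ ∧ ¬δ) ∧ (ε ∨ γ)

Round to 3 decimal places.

0.204

¬δ = 1 − 0.6100 = 0.3900
δ ∧ ¬δ = a·b on (0.6100, 0.3900) = 0.2379
ε ∨ γ = a + b − a·b on (0.2100, 0.8200) = 0.8578
(δ ∧ ¬δ) ∧ (ε ∨ γ) = a·b on (0.2379, 0.8578) = 0.2041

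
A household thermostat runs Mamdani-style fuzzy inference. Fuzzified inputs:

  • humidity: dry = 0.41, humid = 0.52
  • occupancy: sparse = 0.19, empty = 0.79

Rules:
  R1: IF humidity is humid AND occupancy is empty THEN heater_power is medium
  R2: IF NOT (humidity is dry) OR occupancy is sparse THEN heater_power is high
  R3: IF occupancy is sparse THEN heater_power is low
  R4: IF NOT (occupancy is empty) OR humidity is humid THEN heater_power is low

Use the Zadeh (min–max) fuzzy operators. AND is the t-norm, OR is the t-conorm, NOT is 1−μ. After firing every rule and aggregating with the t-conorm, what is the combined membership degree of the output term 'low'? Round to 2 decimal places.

R1: humid=0.52, empty=0.79; AND[min(a, b)] → w = 0.52
R2: ¬dry=1−0.41=0.59, sparse=0.19; OR[max(a, b)] → w = 0.59
R3: sparse=0.19 → w = 0.19
R4: ¬empty=1−0.79=0.21, humid=0.52; OR[max(a, b)] → w = 0.52
Rules with consequent 'low': {R3, R4} → strengths 0.19, 0.52
Aggregate via t-conorm [max(a, b)]: 0.52

0.52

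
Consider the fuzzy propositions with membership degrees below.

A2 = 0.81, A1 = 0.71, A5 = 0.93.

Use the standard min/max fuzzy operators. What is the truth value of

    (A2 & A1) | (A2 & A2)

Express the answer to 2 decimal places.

A2 & A1 = min(a, b) on (0.81, 0.71) = 0.71
A2 & A2 = min(a, b) on (0.81, 0.81) = 0.81
(A2 & A1) | (A2 & A2) = max(a, b) on (0.71, 0.81) = 0.81

0.81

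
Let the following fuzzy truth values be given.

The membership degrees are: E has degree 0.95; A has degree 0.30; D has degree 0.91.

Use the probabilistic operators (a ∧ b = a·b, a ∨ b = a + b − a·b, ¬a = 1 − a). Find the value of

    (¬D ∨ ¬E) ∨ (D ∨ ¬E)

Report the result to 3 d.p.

0.926

¬D = 1 − 0.9100 = 0.0900
¬E = 1 − 0.9500 = 0.0500
¬D ∨ ¬E = a + b − a·b on (0.0900, 0.0500) = 0.1355
¬E = 1 − 0.9500 = 0.0500
D ∨ ¬E = a + b − a·b on (0.9100, 0.0500) = 0.9145
(¬D ∨ ¬E) ∨ (D ∨ ¬E) = a + b − a·b on (0.1355, 0.9145) = 0.9261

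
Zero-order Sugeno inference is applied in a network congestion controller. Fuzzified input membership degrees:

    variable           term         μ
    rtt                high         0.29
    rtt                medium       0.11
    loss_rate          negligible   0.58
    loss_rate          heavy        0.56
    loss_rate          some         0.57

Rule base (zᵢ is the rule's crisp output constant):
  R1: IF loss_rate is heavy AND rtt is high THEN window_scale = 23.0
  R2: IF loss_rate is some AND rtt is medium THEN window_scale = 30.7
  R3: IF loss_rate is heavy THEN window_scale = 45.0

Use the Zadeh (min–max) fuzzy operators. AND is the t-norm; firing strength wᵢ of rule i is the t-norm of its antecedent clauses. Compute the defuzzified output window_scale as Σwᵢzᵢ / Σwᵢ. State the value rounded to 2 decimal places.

R1 (z=23.0): heavy=0.56, high=0.29; AND[min(a, b)] → w = 0.29
R2 (z=30.7): some=0.57, medium=0.11; AND[min(a, b)] → w = 0.11
R3 (z=45.0): heavy=0.56 → w = 0.56
Weighted average = (0.29·23.0 + 0.11·30.7 + 0.56·45.0) / (0.29 + 0.11 + 0.56)
  = 35.2470 / 0.9600 = 36.72

36.72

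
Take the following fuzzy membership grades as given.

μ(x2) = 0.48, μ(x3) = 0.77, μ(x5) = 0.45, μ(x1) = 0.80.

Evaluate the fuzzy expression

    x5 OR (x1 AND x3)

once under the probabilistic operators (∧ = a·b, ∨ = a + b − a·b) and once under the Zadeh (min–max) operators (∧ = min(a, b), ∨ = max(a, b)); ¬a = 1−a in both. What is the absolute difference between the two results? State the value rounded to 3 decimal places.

0.019

Under probabilistic:
  x1 AND x3 = a·b on (0.8000, 0.7700) = 0.6160
  x5 OR (x1 AND x3) = a + b − a·b on (0.4500, 0.6160) = 0.7888
  → value = 0.7888
Under Zadeh (min–max):
  x1 AND x3 = min(a, b) on (0.80, 0.77) = 0.77
  x5 OR (x1 AND x3) = max(a, b) on (0.45, 0.77) = 0.77
  → value = 0.7700
|0.7888 − 0.7700| = 0.019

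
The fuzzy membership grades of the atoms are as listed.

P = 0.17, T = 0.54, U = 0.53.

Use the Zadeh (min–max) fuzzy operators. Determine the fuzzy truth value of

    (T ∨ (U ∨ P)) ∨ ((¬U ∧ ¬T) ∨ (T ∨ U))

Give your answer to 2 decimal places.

0.54

U ∨ P = max(a, b) on (0.53, 0.17) = 0.53
T ∨ (U ∨ P) = max(a, b) on (0.54, 0.53) = 0.54
¬U = 1 − 0.53 = 0.47
¬T = 1 − 0.54 = 0.46
¬U ∧ ¬T = min(a, b) on (0.47, 0.46) = 0.46
T ∨ U = max(a, b) on (0.54, 0.53) = 0.54
(¬U ∧ ¬T) ∨ (T ∨ U) = max(a, b) on (0.46, 0.54) = 0.54
(T ∨ (U ∨ P)) ∨ ((¬U ∧ ¬T) ∨ (T ∨ U)) = max(a, b) on (0.54, 0.54) = 0.54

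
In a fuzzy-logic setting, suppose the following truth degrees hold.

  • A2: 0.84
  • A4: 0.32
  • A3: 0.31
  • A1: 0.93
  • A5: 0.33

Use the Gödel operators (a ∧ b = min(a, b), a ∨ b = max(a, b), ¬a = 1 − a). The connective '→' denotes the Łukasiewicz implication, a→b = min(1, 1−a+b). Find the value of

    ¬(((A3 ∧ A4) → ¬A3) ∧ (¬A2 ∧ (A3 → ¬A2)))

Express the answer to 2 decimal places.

0.84

A3 ∧ A4 = min(a, b) on (0.31, 0.32) = 0.31
¬A3 = 1 − 0.31 = 0.69
(A3 ∧ A4) → ¬A3  [Łukasiewicz: min(1, 1−a+b)] with a=0.31, b=0.69 → 1.00
¬A2 = 1 − 0.84 = 0.16
¬A2 = 1 − 0.84 = 0.16
A3 → ¬A2  [Łukasiewicz: min(1, 1−a+b)] with a=0.31, b=0.16 → 0.85
¬A2 ∧ (A3 → ¬A2) = min(a, b) on (0.16, 0.85) = 0.16
((A3 ∧ A4) → ¬A3) ∧ (¬A2 ∧ (A3 → ¬A2)) = min(a, b) on (1.00, 0.16) = 0.16
¬(((A3 ∧ A4) → ¬A3) ∧ (¬A2 ∧ (A3 → ¬A2))) = 1 − 0.16 = 0.84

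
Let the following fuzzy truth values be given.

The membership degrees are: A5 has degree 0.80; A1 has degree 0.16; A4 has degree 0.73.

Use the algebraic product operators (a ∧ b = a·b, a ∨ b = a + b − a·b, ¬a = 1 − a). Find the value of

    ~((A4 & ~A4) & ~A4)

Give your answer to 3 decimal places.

0.947

~A4 = 1 − 0.7300 = 0.2700
A4 & ~A4 = a·b on (0.7300, 0.2700) = 0.1971
~A4 = 1 − 0.7300 = 0.2700
(A4 & ~A4) & ~A4 = a·b on (0.1971, 0.2700) = 0.0532
~((A4 & ~A4) & ~A4) = 1 − 0.0532 = 0.9468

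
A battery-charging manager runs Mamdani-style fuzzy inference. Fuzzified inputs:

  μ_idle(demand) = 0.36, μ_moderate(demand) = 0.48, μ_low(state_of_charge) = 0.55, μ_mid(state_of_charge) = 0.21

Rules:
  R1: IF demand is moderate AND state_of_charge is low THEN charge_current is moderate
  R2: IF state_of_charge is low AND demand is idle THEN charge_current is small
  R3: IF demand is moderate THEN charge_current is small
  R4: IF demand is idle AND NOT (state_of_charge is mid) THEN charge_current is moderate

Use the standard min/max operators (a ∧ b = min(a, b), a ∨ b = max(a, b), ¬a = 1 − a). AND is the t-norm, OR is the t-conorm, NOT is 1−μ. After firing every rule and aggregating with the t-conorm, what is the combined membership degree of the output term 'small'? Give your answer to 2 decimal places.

0.48

R1: moderate=0.48, low=0.55; AND[min(a, b)] → w = 0.48
R2: low=0.55, idle=0.36; AND[min(a, b)] → w = 0.36
R3: moderate=0.48 → w = 0.48
R4: idle=0.36, ¬mid=1−0.21=0.79; AND[min(a, b)] → w = 0.36
Rules with consequent 'small': {R2, R3} → strengths 0.36, 0.48
Aggregate via t-conorm [max(a, b)]: 0.48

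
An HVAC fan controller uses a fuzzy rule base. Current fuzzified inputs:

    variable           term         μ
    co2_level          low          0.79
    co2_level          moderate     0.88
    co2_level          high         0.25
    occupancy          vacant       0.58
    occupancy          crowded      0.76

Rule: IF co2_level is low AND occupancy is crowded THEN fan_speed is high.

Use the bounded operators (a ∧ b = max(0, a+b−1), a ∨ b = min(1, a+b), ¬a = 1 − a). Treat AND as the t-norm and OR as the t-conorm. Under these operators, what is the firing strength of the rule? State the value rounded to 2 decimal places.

firing strength: low=0.79, crowded=0.76; AND[max(0, a+b−1)] → w = 0.55

0.55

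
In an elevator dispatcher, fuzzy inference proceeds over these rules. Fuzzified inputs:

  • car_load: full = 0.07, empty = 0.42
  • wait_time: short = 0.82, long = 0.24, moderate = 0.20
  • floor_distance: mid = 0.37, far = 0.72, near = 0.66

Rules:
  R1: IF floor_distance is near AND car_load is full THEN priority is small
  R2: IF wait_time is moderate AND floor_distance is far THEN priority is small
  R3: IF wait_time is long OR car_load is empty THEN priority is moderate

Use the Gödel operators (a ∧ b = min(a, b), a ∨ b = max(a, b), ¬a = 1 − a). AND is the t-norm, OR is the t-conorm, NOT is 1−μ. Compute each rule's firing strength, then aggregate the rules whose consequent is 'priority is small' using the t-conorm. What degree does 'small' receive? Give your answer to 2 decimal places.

R1: near=0.66, full=0.07; AND[min(a, b)] → w = 0.07
R2: moderate=0.20, far=0.72; AND[min(a, b)] → w = 0.20
R3: long=0.24, empty=0.42; OR[max(a, b)] → w = 0.42
Rules with consequent 'small': {R1, R2} → strengths 0.07, 0.20
Aggregate via t-conorm [max(a, b)]: 0.20

0.20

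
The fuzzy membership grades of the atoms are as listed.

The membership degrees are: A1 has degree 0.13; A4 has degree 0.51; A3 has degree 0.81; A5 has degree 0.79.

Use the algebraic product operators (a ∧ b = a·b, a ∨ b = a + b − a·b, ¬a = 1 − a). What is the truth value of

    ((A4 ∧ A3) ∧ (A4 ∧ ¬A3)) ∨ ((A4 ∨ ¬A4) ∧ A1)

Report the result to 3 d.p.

0.134

A4 ∧ A3 = a·b on (0.5100, 0.8100) = 0.4131
¬A3 = 1 − 0.8100 = 0.1900
A4 ∧ ¬A3 = a·b on (0.5100, 0.1900) = 0.0969
(A4 ∧ A3) ∧ (A4 ∧ ¬A3) = a·b on (0.4131, 0.0969) = 0.0400
¬A4 = 1 − 0.5100 = 0.4900
A4 ∨ ¬A4 = a + b − a·b on (0.5100, 0.4900) = 0.7501
(A4 ∨ ¬A4) ∧ A1 = a·b on (0.7501, 0.1300) = 0.0975
((A4 ∧ A3) ∧ (A4 ∧ ¬A3)) ∨ ((A4 ∨ ¬A4) ∧ A1) = a + b − a·b on (0.0400, 0.0975) = 0.1336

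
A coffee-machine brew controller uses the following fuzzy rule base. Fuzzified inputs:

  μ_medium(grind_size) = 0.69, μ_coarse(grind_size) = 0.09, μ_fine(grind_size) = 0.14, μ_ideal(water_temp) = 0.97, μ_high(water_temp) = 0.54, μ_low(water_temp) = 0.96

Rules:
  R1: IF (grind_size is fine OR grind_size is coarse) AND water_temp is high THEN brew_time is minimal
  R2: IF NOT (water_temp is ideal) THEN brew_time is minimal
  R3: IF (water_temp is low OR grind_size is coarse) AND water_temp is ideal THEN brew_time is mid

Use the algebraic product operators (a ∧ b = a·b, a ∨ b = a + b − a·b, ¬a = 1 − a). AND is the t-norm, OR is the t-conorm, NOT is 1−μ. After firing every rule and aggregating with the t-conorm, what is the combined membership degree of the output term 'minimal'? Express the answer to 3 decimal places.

R1: (fine=0.14 OR coarse=0.09) = 0.2174; AND[a·b] with high=0.54 → w = 0.1174
R2: ¬ideal=1−0.97=0.03 → w = 0.0300
R3: (low=0.96 OR coarse=0.09) = 0.9636; AND[a·b] with ideal=0.97 → w = 0.9347
Rules with consequent 'minimal': {R1, R2} → strengths 0.1174, 0.0300
Aggregate via t-conorm [a + b − a·b]: 0.1439

0.144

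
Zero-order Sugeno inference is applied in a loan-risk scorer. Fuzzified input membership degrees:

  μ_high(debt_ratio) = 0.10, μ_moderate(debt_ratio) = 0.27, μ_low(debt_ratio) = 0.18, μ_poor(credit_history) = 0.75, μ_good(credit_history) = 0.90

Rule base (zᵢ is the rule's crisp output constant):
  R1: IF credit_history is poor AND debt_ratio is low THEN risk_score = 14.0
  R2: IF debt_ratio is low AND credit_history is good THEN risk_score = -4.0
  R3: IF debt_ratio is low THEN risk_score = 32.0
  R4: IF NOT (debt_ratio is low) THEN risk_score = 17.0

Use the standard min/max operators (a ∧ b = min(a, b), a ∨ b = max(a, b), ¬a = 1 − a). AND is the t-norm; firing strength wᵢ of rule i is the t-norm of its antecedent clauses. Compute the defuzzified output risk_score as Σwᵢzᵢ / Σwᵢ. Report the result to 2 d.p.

15.81

R1 (z=14.0): poor=0.75, low=0.18; AND[min(a, b)] → w = 0.18
R2 (z=-4.0): low=0.18, good=0.90; AND[min(a, b)] → w = 0.18
R3 (z=32.0): low=0.18 → w = 0.18
R4 (z=17.0): ¬low=1−0.18=0.82 → w = 0.82
Weighted average = (0.18·14.0 + 0.18·-4.0 + 0.18·32.0 + 0.82·17.0) / (0.18 + 0.18 + 0.18 + 0.82)
  = 21.5000 / 1.3600 = 15.81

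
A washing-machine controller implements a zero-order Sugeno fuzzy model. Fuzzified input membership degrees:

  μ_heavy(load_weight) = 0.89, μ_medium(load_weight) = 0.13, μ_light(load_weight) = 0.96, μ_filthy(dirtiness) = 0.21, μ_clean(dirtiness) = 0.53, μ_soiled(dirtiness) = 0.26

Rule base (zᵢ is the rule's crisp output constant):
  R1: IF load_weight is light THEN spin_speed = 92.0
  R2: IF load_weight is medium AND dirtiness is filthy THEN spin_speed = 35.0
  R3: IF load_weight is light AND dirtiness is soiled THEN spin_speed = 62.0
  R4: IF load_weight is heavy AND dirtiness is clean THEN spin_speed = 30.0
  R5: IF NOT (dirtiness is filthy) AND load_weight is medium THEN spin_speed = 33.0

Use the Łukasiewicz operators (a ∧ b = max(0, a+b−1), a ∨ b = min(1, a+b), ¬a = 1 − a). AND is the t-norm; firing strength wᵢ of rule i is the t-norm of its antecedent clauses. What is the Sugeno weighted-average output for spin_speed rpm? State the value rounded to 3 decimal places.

71.600

R1 (z=92.0): light=0.96 → w = 0.96
R2 (z=35.0): medium=0.13, filthy=0.21; AND[max(0, a+b−1)] → w = 0.00
R3 (z=62.0): light=0.96, soiled=0.26; AND[max(0, a+b−1)] → w = 0.22
R4 (z=30.0): heavy=0.89, clean=0.53; AND[max(0, a+b−1)] → w = 0.42
R5 (z=33.0): ¬filthy=1−0.21=0.79, medium=0.13; AND[max(0, a+b−1)] → w = 0.00
Weighted average = (0.96·92.0 + 0.00·35.0 + 0.22·62.0 + 0.42·30.0 + 0.00·33.0) / (0.96 + 0.00 + 0.22 + 0.42 + 0.00)
  = 114.5600 / 1.6000 = 71.600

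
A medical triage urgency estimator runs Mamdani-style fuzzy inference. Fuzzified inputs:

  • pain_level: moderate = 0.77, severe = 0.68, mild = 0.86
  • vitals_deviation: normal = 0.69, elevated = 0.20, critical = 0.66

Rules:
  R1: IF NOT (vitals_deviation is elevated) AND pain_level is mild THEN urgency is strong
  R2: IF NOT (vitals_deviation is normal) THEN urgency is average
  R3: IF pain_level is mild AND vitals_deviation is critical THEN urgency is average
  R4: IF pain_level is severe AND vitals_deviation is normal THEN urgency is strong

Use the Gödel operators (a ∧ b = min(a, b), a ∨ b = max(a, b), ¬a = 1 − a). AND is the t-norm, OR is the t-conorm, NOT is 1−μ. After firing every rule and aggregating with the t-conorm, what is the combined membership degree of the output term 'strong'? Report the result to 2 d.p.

R1: ¬elevated=1−0.20=0.80, mild=0.86; AND[min(a, b)] → w = 0.80
R2: ¬normal=1−0.69=0.31 → w = 0.31
R3: mild=0.86, critical=0.66; AND[min(a, b)] → w = 0.66
R4: severe=0.68, normal=0.69; AND[min(a, b)] → w = 0.68
Rules with consequent 'strong': {R1, R4} → strengths 0.80, 0.68
Aggregate via t-conorm [max(a, b)]: 0.80

0.80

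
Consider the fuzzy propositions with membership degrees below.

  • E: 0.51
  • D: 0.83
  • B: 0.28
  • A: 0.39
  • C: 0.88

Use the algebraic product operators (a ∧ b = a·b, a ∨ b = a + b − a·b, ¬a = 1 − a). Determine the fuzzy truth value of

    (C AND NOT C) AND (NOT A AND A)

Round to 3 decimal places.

NOT C = 1 − 0.8800 = 0.1200
C AND NOT C = a·b on (0.8800, 0.1200) = 0.1056
NOT A = 1 − 0.3900 = 0.6100
NOT A AND A = a·b on (0.6100, 0.3900) = 0.2379
(C AND NOT C) AND (NOT A AND A) = a·b on (0.1056, 0.2379) = 0.0251

0.025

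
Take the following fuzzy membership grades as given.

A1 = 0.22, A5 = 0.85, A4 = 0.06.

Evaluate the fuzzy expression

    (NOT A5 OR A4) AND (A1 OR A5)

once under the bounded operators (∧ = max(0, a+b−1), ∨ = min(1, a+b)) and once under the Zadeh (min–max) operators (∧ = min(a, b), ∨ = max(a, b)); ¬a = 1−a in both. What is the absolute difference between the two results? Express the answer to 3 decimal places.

Under bounded:
  NOT A5 = 1 − 0.85 = 0.15
  NOT A5 OR A4 = min(1, a+b) on (0.15, 0.06) = 0.21
  A1 OR A5 = min(1, a+b) on (0.22, 0.85) = 1.00
  (NOT A5 OR A4) AND (A1 OR A5) = max(0, a+b−1) on (0.21, 1.00) = 0.21
  → value = 0.2100
Under Zadeh (min–max):
  NOT A5 = 1 − 0.85 = 0.15
  NOT A5 OR A4 = max(a, b) on (0.15, 0.06) = 0.15
  A1 OR A5 = max(a, b) on (0.22, 0.85) = 0.85
  (NOT A5 OR A4) AND (A1 OR A5) = min(a, b) on (0.15, 0.85) = 0.15
  → value = 0.1500
|0.2100 − 0.1500| = 0.060

0.060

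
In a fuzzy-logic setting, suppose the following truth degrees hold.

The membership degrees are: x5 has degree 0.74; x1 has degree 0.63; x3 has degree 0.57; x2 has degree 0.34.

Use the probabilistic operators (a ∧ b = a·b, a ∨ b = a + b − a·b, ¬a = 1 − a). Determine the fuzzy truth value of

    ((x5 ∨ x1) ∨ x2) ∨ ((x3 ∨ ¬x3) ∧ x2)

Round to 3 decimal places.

0.953

x5 ∨ x1 = a + b − a·b on (0.7400, 0.6300) = 0.9038
(x5 ∨ x1) ∨ x2 = a + b − a·b on (0.9038, 0.3400) = 0.9365
¬x3 = 1 − 0.5700 = 0.4300
x3 ∨ ¬x3 = a + b − a·b on (0.5700, 0.4300) = 0.7549
(x3 ∨ ¬x3) ∧ x2 = a·b on (0.7549, 0.3400) = 0.2567
((x5 ∨ x1) ∨ x2) ∨ ((x3 ∨ ¬x3) ∧ x2) = a + b − a·b on (0.9365, 0.2567) = 0.9528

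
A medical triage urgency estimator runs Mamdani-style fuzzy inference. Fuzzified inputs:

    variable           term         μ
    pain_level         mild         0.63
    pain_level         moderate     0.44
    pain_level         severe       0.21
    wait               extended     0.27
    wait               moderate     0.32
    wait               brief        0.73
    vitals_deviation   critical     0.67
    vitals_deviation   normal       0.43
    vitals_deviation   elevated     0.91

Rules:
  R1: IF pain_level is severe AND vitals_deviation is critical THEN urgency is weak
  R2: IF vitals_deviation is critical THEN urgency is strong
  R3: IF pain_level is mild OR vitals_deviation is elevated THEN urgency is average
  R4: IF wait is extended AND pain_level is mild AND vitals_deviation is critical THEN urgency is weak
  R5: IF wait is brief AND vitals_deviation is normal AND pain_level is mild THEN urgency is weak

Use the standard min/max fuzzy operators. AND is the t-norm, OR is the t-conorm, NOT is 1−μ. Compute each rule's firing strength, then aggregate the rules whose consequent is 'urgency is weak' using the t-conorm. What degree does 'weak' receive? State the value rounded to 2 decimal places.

0.43

R1: severe=0.21, critical=0.67; AND[min(a, b)] → w = 0.21
R2: critical=0.67 → w = 0.67
R3: mild=0.63, elevated=0.91; OR[max(a, b)] → w = 0.91
R4: extended=0.27, mild=0.63, critical=0.67; AND[min(a, b)] → w = 0.27
R5: brief=0.73, normal=0.43, mild=0.63; AND[min(a, b)] → w = 0.43
Rules with consequent 'weak': {R1, R4, R5} → strengths 0.21, 0.27, 0.43
Aggregate via t-conorm [max(a, b)]: 0.43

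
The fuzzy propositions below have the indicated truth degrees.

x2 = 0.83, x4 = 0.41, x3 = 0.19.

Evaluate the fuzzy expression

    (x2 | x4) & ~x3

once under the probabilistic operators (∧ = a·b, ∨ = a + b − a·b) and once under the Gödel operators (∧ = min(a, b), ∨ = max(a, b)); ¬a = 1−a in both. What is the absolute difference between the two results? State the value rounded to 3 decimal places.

Under probabilistic:
  x2 | x4 = a + b − a·b on (0.8300, 0.4100) = 0.8997
  ~x3 = 1 − 0.1900 = 0.8100
  (x2 | x4) & ~x3 = a·b on (0.8997, 0.8100) = 0.7288
  → value = 0.7288
Under Gödel:
  x2 | x4 = max(a, b) on (0.83, 0.41) = 0.83
  ~x3 = 1 − 0.19 = 0.81
  (x2 | x4) & ~x3 = min(a, b) on (0.83, 0.81) = 0.81
  → value = 0.8100
|0.7288 − 0.8100| = 0.081

0.081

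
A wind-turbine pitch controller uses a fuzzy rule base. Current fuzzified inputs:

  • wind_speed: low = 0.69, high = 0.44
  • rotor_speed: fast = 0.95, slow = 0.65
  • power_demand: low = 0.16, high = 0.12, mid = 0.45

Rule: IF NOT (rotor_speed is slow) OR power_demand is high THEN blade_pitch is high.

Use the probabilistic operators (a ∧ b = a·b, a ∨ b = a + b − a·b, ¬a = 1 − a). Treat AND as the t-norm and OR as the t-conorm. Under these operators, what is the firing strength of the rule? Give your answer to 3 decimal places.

firing strength: ¬slow=1−0.65=0.35, high=0.12; OR[a + b − a·b] → w = 0.4280

0.428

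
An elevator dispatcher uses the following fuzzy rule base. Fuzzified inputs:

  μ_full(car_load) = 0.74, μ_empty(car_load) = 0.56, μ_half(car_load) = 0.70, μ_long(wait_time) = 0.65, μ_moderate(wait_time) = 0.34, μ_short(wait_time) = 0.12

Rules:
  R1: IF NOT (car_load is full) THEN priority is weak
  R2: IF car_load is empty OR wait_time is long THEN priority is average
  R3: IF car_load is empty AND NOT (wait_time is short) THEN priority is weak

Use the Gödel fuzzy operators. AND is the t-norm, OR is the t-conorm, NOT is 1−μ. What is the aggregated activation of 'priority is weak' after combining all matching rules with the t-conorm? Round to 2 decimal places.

R1: ¬full=1−0.74=0.26 → w = 0.26
R2: empty=0.56, long=0.65; OR[max(a, b)] → w = 0.65
R3: empty=0.56, ¬short=1−0.12=0.88; AND[min(a, b)] → w = 0.56
Rules with consequent 'weak': {R1, R3} → strengths 0.26, 0.56
Aggregate via t-conorm [max(a, b)]: 0.56

0.56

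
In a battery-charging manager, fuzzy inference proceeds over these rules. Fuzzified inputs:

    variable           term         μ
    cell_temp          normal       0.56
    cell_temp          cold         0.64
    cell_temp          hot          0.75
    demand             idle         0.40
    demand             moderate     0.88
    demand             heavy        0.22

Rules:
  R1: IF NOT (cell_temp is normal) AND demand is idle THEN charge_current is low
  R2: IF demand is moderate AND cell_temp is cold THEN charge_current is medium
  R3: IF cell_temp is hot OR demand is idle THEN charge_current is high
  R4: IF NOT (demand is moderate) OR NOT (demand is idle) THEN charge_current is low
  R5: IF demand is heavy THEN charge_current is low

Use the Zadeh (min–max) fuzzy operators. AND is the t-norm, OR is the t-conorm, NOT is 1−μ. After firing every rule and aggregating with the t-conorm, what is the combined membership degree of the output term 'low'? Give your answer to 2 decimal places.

0.60

R1: ¬normal=1−0.56=0.44, idle=0.40; AND[min(a, b)] → w = 0.40
R2: moderate=0.88, cold=0.64; AND[min(a, b)] → w = 0.64
R3: hot=0.75, idle=0.40; OR[max(a, b)] → w = 0.75
R4: ¬moderate=1−0.88=0.12, ¬idle=1−0.40=0.60; OR[max(a, b)] → w = 0.60
R5: heavy=0.22 → w = 0.22
Rules with consequent 'low': {R1, R4, R5} → strengths 0.40, 0.60, 0.22
Aggregate via t-conorm [max(a, b)]: 0.60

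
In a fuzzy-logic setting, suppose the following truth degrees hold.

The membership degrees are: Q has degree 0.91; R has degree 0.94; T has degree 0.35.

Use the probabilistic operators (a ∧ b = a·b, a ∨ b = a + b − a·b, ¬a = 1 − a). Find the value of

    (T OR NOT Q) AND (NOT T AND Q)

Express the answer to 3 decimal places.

NOT Q = 1 − 0.9100 = 0.0900
T OR NOT Q = a + b − a·b on (0.3500, 0.0900) = 0.4085
NOT T = 1 − 0.3500 = 0.6500
NOT T AND Q = a·b on (0.6500, 0.9100) = 0.5915
(T OR NOT Q) AND (NOT T AND Q) = a·b on (0.4085, 0.5915) = 0.2416

0.242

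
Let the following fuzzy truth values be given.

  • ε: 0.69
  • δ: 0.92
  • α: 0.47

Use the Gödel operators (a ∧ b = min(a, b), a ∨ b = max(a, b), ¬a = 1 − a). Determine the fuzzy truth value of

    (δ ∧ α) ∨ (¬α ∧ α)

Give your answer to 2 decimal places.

0.47

δ ∧ α = min(a, b) on (0.92, 0.47) = 0.47
¬α = 1 − 0.47 = 0.53
¬α ∧ α = min(a, b) on (0.53, 0.47) = 0.47
(δ ∧ α) ∨ (¬α ∧ α) = max(a, b) on (0.47, 0.47) = 0.47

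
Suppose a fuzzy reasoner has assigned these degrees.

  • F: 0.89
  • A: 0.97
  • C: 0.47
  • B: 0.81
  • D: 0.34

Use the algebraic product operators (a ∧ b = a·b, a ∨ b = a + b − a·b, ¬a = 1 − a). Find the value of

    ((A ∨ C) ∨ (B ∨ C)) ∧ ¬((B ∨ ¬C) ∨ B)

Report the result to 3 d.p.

A ∨ C = a + b − a·b on (0.9700, 0.4700) = 0.9841
B ∨ C = a + b − a·b on (0.8100, 0.4700) = 0.8993
(A ∨ C) ∨ (B ∨ C) = a + b − a·b on (0.9841, 0.8993) = 0.9984
¬C = 1 − 0.4700 = 0.5300
B ∨ ¬C = a + b − a·b on (0.8100, 0.5300) = 0.9107
(B ∨ ¬C) ∨ B = a + b − a·b on (0.9107, 0.8100) = 0.9830
¬((B ∨ ¬C) ∨ B) = 1 − 0.9830 = 0.0170
((A ∨ C) ∨ (B ∨ C)) ∧ ¬((B ∨ ¬C) ∨ B) = a·b on (0.9984, 0.0170) = 0.0169

0.017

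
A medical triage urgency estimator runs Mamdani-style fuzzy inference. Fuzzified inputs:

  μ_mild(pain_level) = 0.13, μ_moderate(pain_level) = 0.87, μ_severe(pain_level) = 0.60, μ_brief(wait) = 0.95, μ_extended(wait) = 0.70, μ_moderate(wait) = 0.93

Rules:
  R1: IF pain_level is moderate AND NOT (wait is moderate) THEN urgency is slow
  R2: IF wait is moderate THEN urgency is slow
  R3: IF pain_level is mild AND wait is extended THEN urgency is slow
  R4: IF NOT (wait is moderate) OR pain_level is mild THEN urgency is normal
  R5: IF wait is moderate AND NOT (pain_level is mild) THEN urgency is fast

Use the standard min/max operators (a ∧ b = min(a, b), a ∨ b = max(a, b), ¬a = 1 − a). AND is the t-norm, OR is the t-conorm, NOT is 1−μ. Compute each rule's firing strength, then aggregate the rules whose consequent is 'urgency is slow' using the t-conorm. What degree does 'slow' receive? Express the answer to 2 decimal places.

0.93

R1: moderate=0.87, ¬moderate=1−0.93=0.07; AND[min(a, b)] → w = 0.07
R2: moderate=0.93 → w = 0.93
R3: mild=0.13, extended=0.70; AND[min(a, b)] → w = 0.13
R4: ¬moderate=1−0.93=0.07, mild=0.13; OR[max(a, b)] → w = 0.13
R5: moderate=0.93, ¬mild=1−0.13=0.87; AND[min(a, b)] → w = 0.87
Rules with consequent 'slow': {R1, R2, R3} → strengths 0.07, 0.93, 0.13
Aggregate via t-conorm [max(a, b)]: 0.93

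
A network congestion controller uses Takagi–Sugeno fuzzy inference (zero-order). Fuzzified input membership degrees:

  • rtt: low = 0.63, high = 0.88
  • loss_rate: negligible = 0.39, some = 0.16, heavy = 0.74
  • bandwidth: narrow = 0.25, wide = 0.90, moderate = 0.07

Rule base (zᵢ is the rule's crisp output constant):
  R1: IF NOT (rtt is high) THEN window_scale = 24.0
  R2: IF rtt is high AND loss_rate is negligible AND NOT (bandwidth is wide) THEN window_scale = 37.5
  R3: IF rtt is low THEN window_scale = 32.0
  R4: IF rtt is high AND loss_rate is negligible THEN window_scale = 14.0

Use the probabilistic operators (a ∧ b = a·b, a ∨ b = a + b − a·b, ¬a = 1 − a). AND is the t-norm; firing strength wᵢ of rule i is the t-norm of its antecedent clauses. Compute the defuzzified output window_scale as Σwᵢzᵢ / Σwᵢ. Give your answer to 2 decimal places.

R1 (z=24.0): ¬high=1−0.88=0.12 → w = 0.1200
R2 (z=37.5): high=0.88, negligible=0.39, ¬wide=1−0.90=0.10; AND[a·b] → w = 0.0343
R3 (z=32.0): low=0.63 → w = 0.6300
R4 (z=14.0): high=0.88, negligible=0.39; AND[a·b] → w = 0.3432
Weighted average = (0.1200·24.0 + 0.0343·37.5 + 0.6300·32.0 + 0.3432·14.0) / (0.1200 + 0.0343 + 0.6300 + 0.3432)
  = 29.1318 / 1.1275 = 25.84

25.84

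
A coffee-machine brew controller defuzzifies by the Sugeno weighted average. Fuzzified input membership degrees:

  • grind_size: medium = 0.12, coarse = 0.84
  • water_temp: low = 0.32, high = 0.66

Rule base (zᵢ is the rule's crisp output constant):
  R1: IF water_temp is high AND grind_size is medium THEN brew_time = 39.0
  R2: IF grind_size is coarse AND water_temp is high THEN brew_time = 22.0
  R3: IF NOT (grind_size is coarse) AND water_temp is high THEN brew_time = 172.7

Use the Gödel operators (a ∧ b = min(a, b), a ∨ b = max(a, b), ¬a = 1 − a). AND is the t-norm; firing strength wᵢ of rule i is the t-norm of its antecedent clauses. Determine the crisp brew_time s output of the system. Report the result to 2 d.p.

49.82

R1 (z=39.0): high=0.66, medium=0.12; AND[min(a, b)] → w = 0.12
R2 (z=22.0): coarse=0.84, high=0.66; AND[min(a, b)] → w = 0.66
R3 (z=172.7): ¬coarse=1−0.84=0.16, high=0.66; AND[min(a, b)] → w = 0.16
Weighted average = (0.12·39.0 + 0.66·22.0 + 0.16·172.7) / (0.12 + 0.66 + 0.16)
  = 46.8320 / 0.9400 = 49.82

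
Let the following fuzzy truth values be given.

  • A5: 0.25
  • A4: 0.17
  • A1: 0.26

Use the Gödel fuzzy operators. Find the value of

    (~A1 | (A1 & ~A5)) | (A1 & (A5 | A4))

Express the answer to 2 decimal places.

~A1 = 1 − 0.26 = 0.74
~A5 = 1 − 0.25 = 0.75
A1 & ~A5 = min(a, b) on (0.26, 0.75) = 0.26
~A1 | (A1 & ~A5) = max(a, b) on (0.74, 0.26) = 0.74
A5 | A4 = max(a, b) on (0.25, 0.17) = 0.25
A1 & (A5 | A4) = min(a, b) on (0.26, 0.25) = 0.25
(~A1 | (A1 & ~A5)) | (A1 & (A5 | A4)) = max(a, b) on (0.74, 0.25) = 0.74

0.74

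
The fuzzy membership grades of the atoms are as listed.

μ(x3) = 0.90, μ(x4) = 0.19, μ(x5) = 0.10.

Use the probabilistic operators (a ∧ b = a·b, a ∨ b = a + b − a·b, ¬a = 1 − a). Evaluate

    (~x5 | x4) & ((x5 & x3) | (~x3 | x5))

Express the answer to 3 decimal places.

0.242

~x5 = 1 − 0.1000 = 0.9000
~x5 | x4 = a + b − a·b on (0.9000, 0.1900) = 0.9190
x5 & x3 = a·b on (0.1000, 0.9000) = 0.0900
~x3 = 1 − 0.9000 = 0.1000
~x3 | x5 = a + b − a·b on (0.1000, 0.1000) = 0.1900
(x5 & x3) | (~x3 | x5) = a + b − a·b on (0.0900, 0.1900) = 0.2629
(~x5 | x4) & ((x5 & x3) | (~x3 | x5)) = a·b on (0.9190, 0.2629) = 0.2416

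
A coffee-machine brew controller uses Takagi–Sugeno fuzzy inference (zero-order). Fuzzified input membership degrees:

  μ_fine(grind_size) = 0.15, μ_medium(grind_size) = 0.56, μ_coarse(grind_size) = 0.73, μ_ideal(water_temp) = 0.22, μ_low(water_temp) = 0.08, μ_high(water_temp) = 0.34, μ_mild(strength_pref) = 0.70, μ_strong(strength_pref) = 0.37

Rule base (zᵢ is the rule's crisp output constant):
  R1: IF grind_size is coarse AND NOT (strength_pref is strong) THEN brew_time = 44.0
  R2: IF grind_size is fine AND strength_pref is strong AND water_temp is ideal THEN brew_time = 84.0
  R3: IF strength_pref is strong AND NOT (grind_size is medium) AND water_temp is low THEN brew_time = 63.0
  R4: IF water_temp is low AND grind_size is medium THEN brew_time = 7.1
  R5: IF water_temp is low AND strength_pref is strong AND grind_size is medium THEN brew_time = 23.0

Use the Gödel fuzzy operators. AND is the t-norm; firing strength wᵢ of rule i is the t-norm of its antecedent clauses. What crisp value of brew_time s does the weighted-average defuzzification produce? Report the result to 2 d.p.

46.83

R1 (z=44.0): coarse=0.73, ¬strong=1−0.37=0.63; AND[min(a, b)] → w = 0.63
R2 (z=84.0): fine=0.15, strong=0.37, ideal=0.22; AND[min(a, b)] → w = 0.15
R3 (z=63.0): strong=0.37, ¬medium=1−0.56=0.44, low=0.08; AND[min(a, b)] → w = 0.08
R4 (z=7.1): low=0.08, medium=0.56; AND[min(a, b)] → w = 0.08
R5 (z=23.0): low=0.08, strong=0.37, medium=0.56; AND[min(a, b)] → w = 0.08
Weighted average = (0.63·44.0 + 0.15·84.0 + 0.08·63.0 + 0.08·7.1 + 0.08·23.0) / (0.63 + 0.15 + 0.08 + 0.08 + 0.08)
  = 47.7680 / 1.0200 = 46.83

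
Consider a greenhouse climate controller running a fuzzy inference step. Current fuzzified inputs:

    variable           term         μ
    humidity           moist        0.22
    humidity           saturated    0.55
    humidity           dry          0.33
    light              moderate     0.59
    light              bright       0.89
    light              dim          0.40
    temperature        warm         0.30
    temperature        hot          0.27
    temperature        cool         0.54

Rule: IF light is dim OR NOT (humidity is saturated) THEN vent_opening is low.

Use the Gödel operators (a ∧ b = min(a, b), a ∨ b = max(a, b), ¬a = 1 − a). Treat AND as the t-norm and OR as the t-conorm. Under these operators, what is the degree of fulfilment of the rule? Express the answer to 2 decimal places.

firing strength: dim=0.40, ¬saturated=1−0.55=0.45; OR[max(a, b)] → w = 0.45

0.45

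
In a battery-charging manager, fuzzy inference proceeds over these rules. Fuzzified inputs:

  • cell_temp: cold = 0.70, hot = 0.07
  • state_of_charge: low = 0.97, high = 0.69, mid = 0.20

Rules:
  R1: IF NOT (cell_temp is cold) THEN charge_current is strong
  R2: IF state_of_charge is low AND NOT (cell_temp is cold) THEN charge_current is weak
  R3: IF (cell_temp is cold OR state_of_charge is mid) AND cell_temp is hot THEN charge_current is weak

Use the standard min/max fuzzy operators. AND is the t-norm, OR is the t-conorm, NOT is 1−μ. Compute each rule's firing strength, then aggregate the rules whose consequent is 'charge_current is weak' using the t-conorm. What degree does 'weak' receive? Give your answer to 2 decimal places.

0.30

R1: ¬cold=1−0.70=0.30 → w = 0.30
R2: low=0.97, ¬cold=1−0.70=0.30; AND[min(a, b)] → w = 0.30
R3: (cold=0.70 OR mid=0.20) = 0.70; AND[min(a, b)] with hot=0.07 → w = 0.07
Rules with consequent 'weak': {R2, R3} → strengths 0.30, 0.07
Aggregate via t-conorm [max(a, b)]: 0.30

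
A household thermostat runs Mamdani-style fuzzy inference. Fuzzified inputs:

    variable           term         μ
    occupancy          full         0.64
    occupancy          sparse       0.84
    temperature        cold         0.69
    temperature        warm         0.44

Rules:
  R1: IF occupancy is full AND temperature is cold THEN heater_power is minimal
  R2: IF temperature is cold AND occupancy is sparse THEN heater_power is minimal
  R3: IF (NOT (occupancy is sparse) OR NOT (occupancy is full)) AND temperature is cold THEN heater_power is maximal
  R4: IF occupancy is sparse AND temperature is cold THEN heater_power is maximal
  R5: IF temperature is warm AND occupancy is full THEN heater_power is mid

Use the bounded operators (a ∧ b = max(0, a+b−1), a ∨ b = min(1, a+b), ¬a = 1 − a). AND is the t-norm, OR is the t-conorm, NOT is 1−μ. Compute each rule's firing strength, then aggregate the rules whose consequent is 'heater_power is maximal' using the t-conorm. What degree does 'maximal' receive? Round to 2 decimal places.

R1: full=0.64, cold=0.69; AND[max(0, a+b−1)] → w = 0.33
R2: cold=0.69, sparse=0.84; AND[max(0, a+b−1)] → w = 0.53
R3: (¬sparse=1−0.84=0.16 OR ¬full=1−0.64=0.36) = 0.52; AND[max(0, a+b−1)] with cold=0.69 → w = 0.21
R4: sparse=0.84, cold=0.69; AND[max(0, a+b−1)] → w = 0.53
R5: warm=0.44, full=0.64; AND[max(0, a+b−1)] → w = 0.08
Rules with consequent 'maximal': {R3, R4} → strengths 0.21, 0.53
Aggregate via t-conorm [min(1, a+b)]: 0.74

0.74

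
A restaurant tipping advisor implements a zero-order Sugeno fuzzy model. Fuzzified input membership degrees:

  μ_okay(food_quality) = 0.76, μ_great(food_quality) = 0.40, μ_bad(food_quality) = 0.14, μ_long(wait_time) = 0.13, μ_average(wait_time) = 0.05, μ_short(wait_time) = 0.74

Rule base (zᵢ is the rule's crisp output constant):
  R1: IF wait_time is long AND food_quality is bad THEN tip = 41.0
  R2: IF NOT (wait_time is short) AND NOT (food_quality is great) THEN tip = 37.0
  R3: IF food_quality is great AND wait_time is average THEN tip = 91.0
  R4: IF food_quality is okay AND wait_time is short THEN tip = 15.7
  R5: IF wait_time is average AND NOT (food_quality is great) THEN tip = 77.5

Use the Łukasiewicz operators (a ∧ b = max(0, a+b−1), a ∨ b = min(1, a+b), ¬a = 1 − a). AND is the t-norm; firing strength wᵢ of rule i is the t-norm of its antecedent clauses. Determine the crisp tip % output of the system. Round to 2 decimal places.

R1 (z=41.0): long=0.13, bad=0.14; AND[max(0, a+b−1)] → w = 0.00
R2 (z=37.0): ¬short=1−0.74=0.26, ¬great=1−0.40=0.60; AND[max(0, a+b−1)] → w = 0.00
R3 (z=91.0): great=0.40, average=0.05; AND[max(0, a+b−1)] → w = 0.00
R4 (z=15.7): okay=0.76, short=0.74; AND[max(0, a+b−1)] → w = 0.50
R5 (z=77.5): average=0.05, ¬great=1−0.40=0.60; AND[max(0, a+b−1)] → w = 0.00
Weighted average = (0.00·41.0 + 0.00·37.0 + 0.00·91.0 + 0.50·15.7 + 0.00·77.5) / (0.00 + 0.00 + 0.00 + 0.50 + 0.00)
  = 7.8500 / 0.5000 = 15.70

15.70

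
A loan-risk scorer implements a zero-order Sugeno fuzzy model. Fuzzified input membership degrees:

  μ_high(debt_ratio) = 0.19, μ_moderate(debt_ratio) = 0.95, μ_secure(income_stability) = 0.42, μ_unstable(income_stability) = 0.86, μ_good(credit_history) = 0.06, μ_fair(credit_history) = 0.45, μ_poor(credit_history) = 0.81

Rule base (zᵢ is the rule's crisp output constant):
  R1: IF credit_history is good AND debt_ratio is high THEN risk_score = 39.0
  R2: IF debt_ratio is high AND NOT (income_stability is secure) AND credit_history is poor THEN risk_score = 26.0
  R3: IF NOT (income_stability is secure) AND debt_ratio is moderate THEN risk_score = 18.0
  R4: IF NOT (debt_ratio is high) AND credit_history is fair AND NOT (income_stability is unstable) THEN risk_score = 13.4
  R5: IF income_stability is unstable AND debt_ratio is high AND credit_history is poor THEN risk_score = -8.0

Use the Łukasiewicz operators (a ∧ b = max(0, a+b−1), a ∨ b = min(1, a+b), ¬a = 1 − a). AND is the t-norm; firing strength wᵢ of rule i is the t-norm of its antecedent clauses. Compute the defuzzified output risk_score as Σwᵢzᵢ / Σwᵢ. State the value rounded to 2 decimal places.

R1 (z=39.0): good=0.06, high=0.19; AND[max(0, a+b−1)] → w = 0.00
R2 (z=26.0): high=0.19, ¬secure=1−0.42=0.58, poor=0.81; AND[max(0, a+b−1)] → w = 0.00
R3 (z=18.0): ¬secure=1−0.42=0.58, moderate=0.95; AND[max(0, a+b−1)] → w = 0.53
R4 (z=13.4): ¬high=1−0.19=0.81, fair=0.45, ¬unstable=1−0.86=0.14; AND[max(0, a+b−1)] → w = 0.00
R5 (z=-8.0): unstable=0.86, high=0.19, poor=0.81; AND[max(0, a+b−1)] → w = 0.00
Weighted average = (0.00·39.0 + 0.00·26.0 + 0.53·18.0 + 0.00·13.4 + 0.00·-8.0) / (0.00 + 0.00 + 0.53 + 0.00 + 0.00)
  = 9.5400 / 0.5300 = 18.00

18.00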